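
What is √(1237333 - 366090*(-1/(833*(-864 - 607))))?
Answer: √37914537201973903/175049 ≈ 1112.4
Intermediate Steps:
√(1237333 - 366090*(-1/(833*(-864 - 607)))) = √(1237333 - 366090/((-1471*(-833)))) = √(1237333 - 366090/1225343) = √(1516156964129/1225343) = √37914537201973903/175049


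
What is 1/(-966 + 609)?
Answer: -1/357 ≈ -0.0028011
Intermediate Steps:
1/(-966 + 609) = 1/(-357) = -1/357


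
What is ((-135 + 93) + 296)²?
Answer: 64516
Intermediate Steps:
((-135 + 93) + 296)² = (-42 + 296)² = 254² = 64516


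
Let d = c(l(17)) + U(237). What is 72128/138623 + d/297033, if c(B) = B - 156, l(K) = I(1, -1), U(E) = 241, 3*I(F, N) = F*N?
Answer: 64308398914/123526816677 ≈ 0.52060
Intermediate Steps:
I(F, N) = F*N/3 (I(F, N) = (F*N)/3 = F*N/3)
l(K) = -⅓ (l(K) = (⅓)*1*(-1) = -⅓)
c(B) = -156 + B
d = 254/3 (d = (-156 - ⅓) + 241 = -469/3 + 241 = 254/3 ≈ 84.667)
72128/138623 + d/297033 = 72128/138623 + (254/3)/297033 = 72128*(1/138623) + (254/3)*(1/297033) = 72128/138623 + 254/891099 = 64308398914/123526816677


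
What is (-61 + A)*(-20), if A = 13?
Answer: 960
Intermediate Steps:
(-61 + A)*(-20) = (-61 + 13)*(-20) = -48*(-20) = 960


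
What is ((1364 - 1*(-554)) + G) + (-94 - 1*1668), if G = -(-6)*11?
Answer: 222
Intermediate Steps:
G = 66 (G = -6*(-11) = 66)
((1364 - 1*(-554)) + G) + (-94 - 1*1668) = ((1364 - 1*(-554)) + 66) + (-94 - 1*1668) = ((1364 + 554) + 66) + (-94 - 1668) = (1918 + 66) - 1762 = 1984 - 1762 = 222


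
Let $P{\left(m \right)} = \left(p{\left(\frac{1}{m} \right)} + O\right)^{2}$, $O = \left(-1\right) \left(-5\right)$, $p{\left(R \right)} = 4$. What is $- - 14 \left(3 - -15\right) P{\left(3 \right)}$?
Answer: $20412$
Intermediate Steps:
$O = 5$
$P{\left(m \right)} = 81$ ($P{\left(m \right)} = \left(4 + 5\right)^{2} = 9^{2} = 81$)
$- - 14 \left(3 - -15\right) P{\left(3 \right)} = - - 14 \left(3 - -15\right) 81 = - - 14 \left(3 + 15\right) 81 = - \left(-14\right) 18 \cdot 81 = - \left(-252\right) 81 = \left(-1\right) \left(-20412\right) = 20412$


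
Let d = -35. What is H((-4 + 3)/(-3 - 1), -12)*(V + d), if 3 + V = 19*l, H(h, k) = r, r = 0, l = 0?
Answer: 0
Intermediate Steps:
H(h, k) = 0
V = -3 (V = -3 + 19*0 = -3 + 0 = -3)
H((-4 + 3)/(-3 - 1), -12)*(V + d) = 0*(-3 - 35) = 0*(-38) = 0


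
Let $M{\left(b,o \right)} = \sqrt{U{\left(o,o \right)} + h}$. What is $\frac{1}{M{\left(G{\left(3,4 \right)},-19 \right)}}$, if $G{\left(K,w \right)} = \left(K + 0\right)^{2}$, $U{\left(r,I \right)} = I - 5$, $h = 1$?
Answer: $- \frac{i \sqrt{23}}{23} \approx - 0.20851 i$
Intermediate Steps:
$U{\left(r,I \right)} = -5 + I$
$G{\left(K,w \right)} = K^{2}$
$M{\left(b,o \right)} = \sqrt{-4 + o}$ ($M{\left(b,o \right)} = \sqrt{\left(-5 + o\right) + 1} = \sqrt{-4 + o}$)
$\frac{1}{M{\left(G{\left(3,4 \right)},-19 \right)}} = \frac{1}{\sqrt{-4 - 19}} = \frac{1}{\sqrt{-23}} = \frac{1}{i \sqrt{23}} = - \frac{i \sqrt{23}}{23}$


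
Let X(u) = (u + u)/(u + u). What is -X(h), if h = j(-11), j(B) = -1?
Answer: -1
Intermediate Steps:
h = -1
X(u) = 1 (X(u) = (2*u)/((2*u)) = (2*u)*(1/(2*u)) = 1)
-X(h) = -1*1 = -1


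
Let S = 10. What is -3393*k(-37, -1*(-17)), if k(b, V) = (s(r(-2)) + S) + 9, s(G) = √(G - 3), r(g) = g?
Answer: -64467 - 3393*I*√5 ≈ -64467.0 - 7587.0*I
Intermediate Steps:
s(G) = √(-3 + G)
k(b, V) = 19 + I*√5 (k(b, V) = (√(-3 - 2) + 10) + 9 = (√(-5) + 10) + 9 = (I*√5 + 10) + 9 = (10 + I*√5) + 9 = 19 + I*√5)
-3393*k(-37, -1*(-17)) = -3393*(19 + I*√5) = -29*(2223 + 117*I*√5) = -64467 - 3393*I*√5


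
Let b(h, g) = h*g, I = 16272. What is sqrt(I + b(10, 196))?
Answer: 2*sqrt(4558) ≈ 135.03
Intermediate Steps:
b(h, g) = g*h
sqrt(I + b(10, 196)) = sqrt(16272 + 196*10) = sqrt(16272 + 1960) = sqrt(18232) = 2*sqrt(4558)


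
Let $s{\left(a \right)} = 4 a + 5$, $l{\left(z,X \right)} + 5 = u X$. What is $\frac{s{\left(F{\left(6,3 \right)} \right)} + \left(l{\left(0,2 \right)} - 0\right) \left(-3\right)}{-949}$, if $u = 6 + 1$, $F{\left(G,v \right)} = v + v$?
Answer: $- \frac{2}{949} \approx -0.0021075$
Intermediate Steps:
$F{\left(G,v \right)} = 2 v$
$u = 7$
$l{\left(z,X \right)} = -5 + 7 X$
$s{\left(a \right)} = 5 + 4 a$
$\frac{s{\left(F{\left(6,3 \right)} \right)} + \left(l{\left(0,2 \right)} - 0\right) \left(-3\right)}{-949} = \frac{\left(5 + 4 \cdot 2 \cdot 3\right) + \left(\left(-5 + 7 \cdot 2\right) - 0\right) \left(-3\right)}{-949} = \left(\left(5 + 4 \cdot 6\right) + \left(\left(-5 + 14\right) + 0\right) \left(-3\right)\right) \left(- \frac{1}{949}\right) = \left(\left(5 + 24\right) + \left(9 + 0\right) \left(-3\right)\right) \left(- \frac{1}{949}\right) = \left(29 + 9 \left(-3\right)\right) \left(- \frac{1}{949}\right) = \left(29 - 27\right) \left(- \frac{1}{949}\right) = 2 \left(- \frac{1}{949}\right) = - \frac{2}{949}$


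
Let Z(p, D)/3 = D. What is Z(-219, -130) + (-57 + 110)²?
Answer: 2419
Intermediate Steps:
Z(p, D) = 3*D
Z(-219, -130) + (-57 + 110)² = 3*(-130) + (-57 + 110)² = -390 + 53² = -390 + 2809 = 2419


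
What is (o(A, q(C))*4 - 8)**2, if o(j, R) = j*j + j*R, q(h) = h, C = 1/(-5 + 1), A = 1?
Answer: 25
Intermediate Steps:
C = -1/4 (C = 1/(-4) = -1/4 ≈ -0.25000)
o(j, R) = j**2 + R*j
(o(A, q(C))*4 - 8)**2 = ((1*(-1/4 + 1))*4 - 8)**2 = ((1*(3/4))*4 - 8)**2 = ((3/4)*4 - 8)**2 = (3 - 8)**2 = (-5)**2 = 25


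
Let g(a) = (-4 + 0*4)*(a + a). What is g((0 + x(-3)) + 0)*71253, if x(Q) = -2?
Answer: 1140048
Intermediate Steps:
g(a) = -8*a (g(a) = (-4 + 0)*(2*a) = -8*a)
g((0 + x(-3)) + 0)*71253 = -8*((0 - 2) + 0)*71253 = -8*(-2 + 0)*71253 = -8*(-2)*71253 = 16*71253 = 1140048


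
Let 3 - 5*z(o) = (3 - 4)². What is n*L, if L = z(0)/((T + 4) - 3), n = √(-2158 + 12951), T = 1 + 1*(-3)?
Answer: -2*√10793/5 ≈ -41.556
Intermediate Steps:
z(o) = ⅖ (z(o) = ⅗ - (3 - 4)²/5 = ⅗ - ⅕*(-1)² = ⅗ - ⅕*1 = ⅗ - ⅕ = ⅖)
T = -2 (T = 1 - 3 = -2)
n = √10793 ≈ 103.89
L = -⅖ (L = 2/(5*((-2 + 4) - 3)) = 2/(5*(2 - 3)) = (⅖)/(-1) = (⅖)*(-1) = -⅖ ≈ -0.40000)
n*L = √10793*(-⅖) = -2*√10793/5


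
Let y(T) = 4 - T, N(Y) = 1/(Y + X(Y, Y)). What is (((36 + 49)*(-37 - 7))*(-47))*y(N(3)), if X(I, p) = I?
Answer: 2021470/3 ≈ 6.7382e+5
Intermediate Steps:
N(Y) = 1/(2*Y) (N(Y) = 1/(Y + Y) = 1/(2*Y))
(((36 + 49)*(-37 - 7))*(-47))*y(N(3)) = (((36 + 49)*(-37 - 7))*(-47))*(4 - 1/(2*3)) = ((85*(-44))*(-47))*(4 - 1/(2*3)) = (-3740*(-47))*(4 - 1*⅙) = 175780*(4 - ⅙) = 175780*(23/6) = 2021470/3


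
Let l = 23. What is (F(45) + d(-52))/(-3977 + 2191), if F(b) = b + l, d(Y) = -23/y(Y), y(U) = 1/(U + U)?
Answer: -1230/893 ≈ -1.3774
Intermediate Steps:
y(U) = 1/(2*U)
d(Y) = -46*Y (d(Y) = -23*2*Y = -46*Y)
F(b) = 23 + b (F(b) = b + 23 = 23 + b)
(F(45) + d(-52))/(-3977 + 2191) = ((23 + 45) - 46*(-52))/(-3977 + 2191) = (68 + 2392)/(-1786) = 2460*(-1/1786) = -1230/893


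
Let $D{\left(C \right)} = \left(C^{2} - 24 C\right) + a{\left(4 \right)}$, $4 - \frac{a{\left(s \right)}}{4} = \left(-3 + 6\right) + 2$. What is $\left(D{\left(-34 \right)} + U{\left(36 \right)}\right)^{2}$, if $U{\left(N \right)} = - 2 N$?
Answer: $3594816$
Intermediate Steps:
$a{\left(s \right)} = -4$ ($a{\left(s \right)} = 16 - 4 \left(\left(-3 + 6\right) + 2\right) = 16 - 4 \left(3 + 2\right) = 16 - 20 = -4$)
$D{\left(C \right)} = -4 + C^{2} - 24 C$ ($D{\left(C \right)} = \left(C^{2} - 24 C\right) - 4 = -4 + C^{2} - 24 C$)
$\left(D{\left(-34 \right)} + U{\left(36 \right)}\right)^{2} = \left(\left(-4 + \left(-34\right)^{2} - -816\right) - 72\right)^{2} = \left(\left(-4 + 1156 + 816\right) - 72\right)^{2} = \left(1968 - 72\right)^{2} = 1896^{2} = 3594816$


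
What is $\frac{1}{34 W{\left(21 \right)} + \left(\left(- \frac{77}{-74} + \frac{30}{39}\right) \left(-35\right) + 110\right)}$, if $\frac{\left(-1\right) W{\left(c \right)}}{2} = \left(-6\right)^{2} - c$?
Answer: $- \frac{962}{936355} \approx -0.0010274$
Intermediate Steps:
$W{\left(c \right)} = -72 + 2 c$ ($W{\left(c \right)} = - 2 \left(\left(-6\right)^{2} - c\right) = - 2 \left(36 - c\right) = -72 + 2 c$)
$\frac{1}{34 W{\left(21 \right)} + \left(\left(- \frac{77}{-74} + \frac{30}{39}\right) \left(-35\right) + 110\right)} = \frac{1}{34 \left(-72 + 2 \cdot 21\right) + \left(\left(- \frac{77}{-74} + \frac{30}{39}\right) \left(-35\right) + 110\right)} = \frac{1}{34 \left(-72 + 42\right) + \left(\left(\left(-77\right) \left(- \frac{1}{74}\right) + 30 \cdot \frac{1}{39}\right) \left(-35\right) + 110\right)} = \frac{1}{34 \left(-30\right) + \left(\left(\frac{77}{74} + \frac{10}{13}\right) \left(-35\right) + 110\right)} = \frac{1}{-1020 + \left(\frac{1741}{962} \left(-35\right) + 110\right)} = \frac{1}{-1020 + \left(- \frac{60935}{962} + 110\right)} = \frac{1}{-1020 + \frac{44885}{962}} = \frac{1}{- \frac{936355}{962}} = - \frac{962}{936355}$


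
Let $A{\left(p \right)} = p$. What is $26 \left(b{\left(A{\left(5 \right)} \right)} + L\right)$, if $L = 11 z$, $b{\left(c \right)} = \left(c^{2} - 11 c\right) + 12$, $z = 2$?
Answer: $104$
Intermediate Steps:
$b{\left(c \right)} = 12 + c^{2} - 11 c$
$L = 22$ ($L = 11 \cdot 2 = 22$)
$26 \left(b{\left(A{\left(5 \right)} \right)} + L\right) = 26 \left(\left(12 + 5^{2} - 55\right) + 22\right) = 26 \left(\left(12 + 25 - 55\right) + 22\right) = 26 \left(-18 + 22\right) = 26 \cdot 4 = 104$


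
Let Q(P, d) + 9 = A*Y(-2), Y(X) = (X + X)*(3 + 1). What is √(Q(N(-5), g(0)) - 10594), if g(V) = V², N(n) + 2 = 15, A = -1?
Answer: I*√10587 ≈ 102.89*I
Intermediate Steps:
N(n) = 13 (N(n) = -2 + 15 = 13)
Y(X) = 8*X (Y(X) = (2*X)*4 = 8*X)
Q(P, d) = 7 (Q(P, d) = -9 - 8*(-2) = -9 - 1*(-16) = -9 + 16 = 7)
√(Q(N(-5), g(0)) - 10594) = √(7 - 10594) = √(-10587) = I*√10587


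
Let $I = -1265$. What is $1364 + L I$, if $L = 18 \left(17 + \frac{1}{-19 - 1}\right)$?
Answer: $- \frac{769175}{2} \approx -3.8459 \cdot 10^{5}$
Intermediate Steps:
$L = \frac{3051}{10}$ ($L = 18 \left(17 + \frac{1}{-20}\right) = 18 \left(17 - \frac{1}{20}\right) = 18 \cdot \frac{339}{20} = \frac{3051}{10} \approx 305.1$)
$1364 + L I = 1364 + \frac{3051}{10} \left(-1265\right) = 1364 - \frac{771903}{2} = - \frac{769175}{2}$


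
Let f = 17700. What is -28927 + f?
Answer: -11227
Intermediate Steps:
-28927 + f = -28927 + 17700 = -11227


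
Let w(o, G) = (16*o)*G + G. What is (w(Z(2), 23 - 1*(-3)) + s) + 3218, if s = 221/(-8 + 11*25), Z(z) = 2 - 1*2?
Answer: 866369/267 ≈ 3244.8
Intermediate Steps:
Z(z) = 0 (Z(z) = 2 - 2 = 0)
s = 221/267 (s = 221/(-8 + 275) = 221/267 ≈ 0.82771)
w(o, G) = G + 16*G*o (w(o, G) = 16*G*o + G = G + 16*G*o)
(w(Z(2), 23 - 1*(-3)) + s) + 3218 = ((23 - 1*(-3))*(1 + 16*0) + 221/267) + 3218 = ((23 + 3)*(1 + 0) + 221/267) + 3218 = (26*1 + 221/267) + 3218 = (26 + 221/267) + 3218 = 7163/267 + 3218 = 866369/267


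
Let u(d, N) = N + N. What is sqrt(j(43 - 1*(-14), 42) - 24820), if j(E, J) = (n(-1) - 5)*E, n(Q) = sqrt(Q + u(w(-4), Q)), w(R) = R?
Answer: sqrt(-25105 + 57*I*sqrt(3)) ≈ 0.3116 + 158.45*I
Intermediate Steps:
u(d, N) = 2*N
n(Q) = sqrt(3)*sqrt(Q) (n(Q) = sqrt(Q + 2*Q) = sqrt(3*Q) = sqrt(3)*sqrt(Q))
j(E, J) = E*(-5 + I*sqrt(3)) (j(E, J) = (sqrt(3)*sqrt(-1) - 5)*E = (sqrt(3)*I - 5)*E = (I*sqrt(3) - 5)*E = (-5 + I*sqrt(3))*E = E*(-5 + I*sqrt(3)))
sqrt(j(43 - 1*(-14), 42) - 24820) = sqrt((43 - 1*(-14))*(-5 + I*sqrt(3)) - 24820) = sqrt((43 + 14)*(-5 + I*sqrt(3)) - 24820) = sqrt(57*(-5 + I*sqrt(3)) - 24820) = sqrt((-285 + 57*I*sqrt(3)) - 24820) = sqrt(-25105 + 57*I*sqrt(3))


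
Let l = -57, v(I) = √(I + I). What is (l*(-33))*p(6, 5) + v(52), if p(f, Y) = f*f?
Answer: 67716 + 2*√26 ≈ 67726.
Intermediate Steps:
p(f, Y) = f²
v(I) = √2*√I (v(I) = √(2*I) = √2*√I)
(l*(-33))*p(6, 5) + v(52) = -57*(-33)*6² + √2*√52 = 1881*36 + √2*(2*√13) = 67716 + 2*√26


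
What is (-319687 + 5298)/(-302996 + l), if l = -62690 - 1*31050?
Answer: 314389/396736 ≈ 0.79244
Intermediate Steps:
l = -93740 (l = -62690 - 31050 = -93740)
(-319687 + 5298)/(-302996 + l) = (-319687 + 5298)/(-302996 - 93740) = -314389/(-396736) = -314389*(-1/396736) = 314389/396736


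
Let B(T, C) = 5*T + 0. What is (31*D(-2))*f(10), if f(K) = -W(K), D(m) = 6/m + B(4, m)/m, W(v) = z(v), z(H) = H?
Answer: 4030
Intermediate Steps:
W(v) = v
B(T, C) = 5*T
D(m) = 26/m (D(m) = 6/m + (5*4)/m = 6/m + 20/m = 26/m)
f(K) = -K
(31*D(-2))*f(10) = (31*(26/(-2)))*(-1*10) = (31*(26*(-1/2)))*(-10) = (31*(-13))*(-10) = -403*(-10) = 4030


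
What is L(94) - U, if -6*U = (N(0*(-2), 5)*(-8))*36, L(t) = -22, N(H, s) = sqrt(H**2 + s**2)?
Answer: -262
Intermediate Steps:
U = 240 (U = -sqrt((0*(-2))**2 + 5**2)*(-8)*36/6 = -sqrt(0**2 + 25)*(-8)*36/6 = -sqrt(0 + 25)*(-8)*36/6 = -sqrt(25)*(-8)*36/6 = -5*(-8)*36/6 = -(-20)*36/3 = -1/6*(-1440) = 240)
L(94) - U = -22 - 1*240 = -22 - 240 = -262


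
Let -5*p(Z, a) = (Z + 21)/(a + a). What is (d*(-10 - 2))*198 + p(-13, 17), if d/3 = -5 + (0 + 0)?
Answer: 3029396/85 ≈ 35640.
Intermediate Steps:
p(Z, a) = -(21 + Z)/(10*a) (p(Z, a) = -(Z + 21)/(5*(a + a)) = -(21 + Z)/(5*(2*a)) = -(21 + Z)*1/(2*a)/5 = -(21 + Z)/(10*a))
d = -15 (d = 3*(-5 + (0 + 0)) = 3*(-5 + 0) = 3*(-5) = -15)
(d*(-10 - 2))*198 + p(-13, 17) = -15*(-10 - 2)*198 + (⅒)*(-21 - 1*(-13))/17 = -15*(-12)*198 + (⅒)*(1/17)*(-21 + 13) = 180*198 + (⅒)*(1/17)*(-8) = 35640 - 4/85 = 3029396/85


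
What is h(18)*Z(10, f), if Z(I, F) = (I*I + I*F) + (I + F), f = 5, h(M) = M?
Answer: 2970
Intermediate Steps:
Z(I, F) = F + I + I² + F*I (Z(I, F) = (I² + F*I) + (F + I) = F + I + I² + F*I)
h(18)*Z(10, f) = 18*(5 + 10 + 10² + 5*10) = 18*(5 + 10 + 100 + 50) = 18*165 = 2970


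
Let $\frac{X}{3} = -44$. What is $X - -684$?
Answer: $552$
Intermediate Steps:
$X = -132$ ($X = 3 \left(-44\right) = -132$)
$X - -684 = -132 - -684 = -132 + 684 = 552$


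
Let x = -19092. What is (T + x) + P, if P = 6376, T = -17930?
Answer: -30646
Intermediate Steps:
(T + x) + P = (-17930 - 19092) + 6376 = -37022 + 6376 = -30646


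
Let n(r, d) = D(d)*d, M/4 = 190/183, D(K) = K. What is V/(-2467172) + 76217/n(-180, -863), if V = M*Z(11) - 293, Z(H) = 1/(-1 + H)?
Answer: 34451279209859/336257599858044 ≈ 0.10246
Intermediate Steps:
M = 760/183 (M = 4*(190/183) = 760/183 ≈ 4.1530)
n(r, d) = d**2 (n(r, d) = d*d = d**2)
V = -53543/183 (V = 760/(183*(-1 + 11)) - 293 = (760/183)/10 - 293 = (760/183)*(1/10) - 293 = 76/183 - 293 = -53543/183 ≈ -292.58)
V/(-2467172) + 76217/n(-180, -863) = -53543/183/(-2467172) + 76217/((-863)**2) = -53543/183*(-1/2467172) + 76217/744769 = 53543/451492476 + 76217*(1/744769) = 53543/451492476 + 76217/744769 = 34451279209859/336257599858044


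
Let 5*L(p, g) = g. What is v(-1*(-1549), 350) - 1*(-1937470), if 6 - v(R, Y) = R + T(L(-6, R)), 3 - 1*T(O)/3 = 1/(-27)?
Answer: 17423261/9 ≈ 1.9359e+6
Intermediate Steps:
L(p, g) = g/5
T(O) = 82/9 (T(O) = 9 - 3/(-27) = 9 - 3*(-1/27) = 9 + 1/9 = 82/9)
v(R, Y) = -28/9 - R (v(R, Y) = 6 - (R + 82/9) = 6 - (82/9 + R) = 6 + (-82/9 - R) = -28/9 - R)
v(-1*(-1549), 350) - 1*(-1937470) = (-28/9 - (-1)*(-1549)) - 1*(-1937470) = (-28/9 - 1*1549) + 1937470 = (-28/9 - 1549) + 1937470 = -13969/9 + 1937470 = 17423261/9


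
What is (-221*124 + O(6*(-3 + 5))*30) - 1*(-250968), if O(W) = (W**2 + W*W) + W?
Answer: 232564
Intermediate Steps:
O(W) = W + 2*W**2 (O(W) = (W**2 + W**2) + W = 2*W**2 + W = W + 2*W**2)
(-221*124 + O(6*(-3 + 5))*30) - 1*(-250968) = (-221*124 + ((6*(-3 + 5))*(1 + 2*(6*(-3 + 5))))*30) - 1*(-250968) = (-27404 + ((6*2)*(1 + 2*(6*2)))*30) + 250968 = (-27404 + (12*(1 + 2*12))*30) + 250968 = (-27404 + (12*(1 + 24))*30) + 250968 = (-27404 + (12*25)*30) + 250968 = (-27404 + 300*30) + 250968 = (-27404 + 9000) + 250968 = -18404 + 250968 = 232564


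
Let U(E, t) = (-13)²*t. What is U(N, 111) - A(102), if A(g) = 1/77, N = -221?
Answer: 1444442/77 ≈ 18759.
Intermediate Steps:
A(g) = 1/77
U(E, t) = 169*t
U(N, 111) - A(102) = 169*111 - 1*1/77 = 18759 - 1/77 = 1444442/77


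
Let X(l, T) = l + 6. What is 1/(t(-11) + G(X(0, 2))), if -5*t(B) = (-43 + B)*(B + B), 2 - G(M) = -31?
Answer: -5/1023 ≈ -0.0048876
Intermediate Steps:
X(l, T) = 6 + l
G(M) = 33 (G(M) = 2 - 1*(-31) = 2 + 31 = 33)
t(B) = -2*B*(-43 + B)/5 (t(B) = -(-43 + B)*(B + B)/5 = -(-43 + B)*2*B/5 = -2*B*(-43 + B)/5)
1/(t(-11) + G(X(0, 2))) = 1/((⅖)*(-11)*(43 - 1*(-11)) + 33) = 1/((⅖)*(-11)*(43 + 11) + 33) = 1/((⅖)*(-11)*54 + 33) = 1/(-1188/5 + 33) = 1/(-1023/5) = -5/1023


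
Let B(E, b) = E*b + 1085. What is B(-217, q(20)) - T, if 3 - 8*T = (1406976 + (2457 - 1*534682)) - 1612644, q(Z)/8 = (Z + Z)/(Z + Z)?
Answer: -92888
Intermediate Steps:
q(Z) = 8 (q(Z) = 8*((Z + Z)/(Z + Z)) = 8*((2*Z)/((2*Z))) = 8*((2*Z)*(1/(2*Z))) = 8*1 = 8)
T = 92237 (T = 3/8 - ((1406976 + (2457 - 1*534682)) - 1612644)/8 = 3/8 - ((1406976 + (2457 - 534682)) - 1612644)/8 = 3/8 - ((1406976 - 532225) - 1612644)/8 = 3/8 - (874751 - 1612644)/8 = 3/8 - ⅛*(-737893) = 3/8 + 737893/8 = 92237)
B(E, b) = 1085 + E*b
B(-217, q(20)) - T = (1085 - 217*8) - 1*92237 = (1085 - 1736) - 92237 = -651 - 92237 = -92888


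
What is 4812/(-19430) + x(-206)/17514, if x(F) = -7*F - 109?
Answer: -29188589/170148510 ≈ -0.17155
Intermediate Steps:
x(F) = -109 - 7*F
4812/(-19430) + x(-206)/17514 = 4812/(-19430) + (-109 - 7*(-206))/17514 = 4812*(-1/19430) + (-109 + 1442)*(1/17514) = -2406/9715 + 1333*(1/17514) = -2406/9715 + 1333/17514 = -29188589/170148510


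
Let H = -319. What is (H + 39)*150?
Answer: -42000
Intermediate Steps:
(H + 39)*150 = (-319 + 39)*150 = -280*150 = -42000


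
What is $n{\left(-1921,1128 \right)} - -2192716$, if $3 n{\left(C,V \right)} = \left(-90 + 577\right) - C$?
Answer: $\frac{6580556}{3} \approx 2.1935 \cdot 10^{6}$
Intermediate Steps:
$n{\left(C,V \right)} = \frac{487}{3} - \frac{C}{3}$ ($n{\left(C,V \right)} = \frac{\left(-90 + 577\right) - C}{3} = \frac{487 - C}{3} = \frac{487}{3} - \frac{C}{3}$)
$n{\left(-1921,1128 \right)} - -2192716 = \left(\frac{487}{3} - - \frac{1921}{3}\right) - -2192716 = \left(\frac{487}{3} + \frac{1921}{3}\right) + 2192716 = \frac{2408}{3} + 2192716 = \frac{6580556}{3}$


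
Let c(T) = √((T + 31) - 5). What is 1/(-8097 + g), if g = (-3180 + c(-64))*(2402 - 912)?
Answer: -4746297/22527419576009 - 1490*I*√38/22527419576009 ≈ -2.1069e-7 - 4.0772e-10*I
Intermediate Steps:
c(T) = √(26 + T) (c(T) = √((31 + T) - 5) = √(26 + T))
g = -4738200 + 1490*I*√38 (g = (-3180 + √(26 - 64))*(2402 - 912) = (-3180 + √(-38))*1490 = (-3180 + I*√38)*1490 = -4738200 + 1490*I*√38 ≈ -4.7382e+6 + 9185.0*I)
1/(-8097 + g) = 1/(-8097 + (-4738200 + 1490*I*√38)) = 1/(-4746297 + 1490*I*√38)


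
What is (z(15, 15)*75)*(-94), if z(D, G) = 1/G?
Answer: -470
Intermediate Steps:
(z(15, 15)*75)*(-94) = (75/15)*(-94) = ((1/15)*75)*(-94) = 5*(-94) = -470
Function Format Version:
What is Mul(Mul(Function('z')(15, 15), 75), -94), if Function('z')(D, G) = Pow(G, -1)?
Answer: -470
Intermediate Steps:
Mul(Mul(Function('z')(15, 15), 75), -94) = Mul(Mul(Pow(15, -1), 75), -94) = Mul(Mul(Rational(1, 15), 75), -94) = Mul(5, -94) = -470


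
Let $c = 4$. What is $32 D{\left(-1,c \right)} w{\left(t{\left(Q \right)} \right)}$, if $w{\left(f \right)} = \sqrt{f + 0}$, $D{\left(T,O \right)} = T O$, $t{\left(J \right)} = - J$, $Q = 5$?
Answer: $- 128 i \sqrt{5} \approx - 286.22 i$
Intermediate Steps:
$D{\left(T,O \right)} = O T$
$w{\left(f \right)} = \sqrt{f}$
$32 D{\left(-1,c \right)} w{\left(t{\left(Q \right)} \right)} = 32 \cdot 4 \left(-1\right) \sqrt{\left(-1\right) 5} = 32 \left(-4\right) \sqrt{-5} = - 128 i \sqrt{5}$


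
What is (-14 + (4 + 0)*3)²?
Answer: 4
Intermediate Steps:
(-14 + (4 + 0)*3)² = (-14 + 4*3)² = (-14 + 12)² = (-2)² = 4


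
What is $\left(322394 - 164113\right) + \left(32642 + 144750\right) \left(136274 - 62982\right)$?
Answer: $13001572745$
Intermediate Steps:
$\left(322394 - 164113\right) + \left(32642 + 144750\right) \left(136274 - 62982\right) = 158281 + 177392 \cdot 73292 = 158281 + 13001414464 = 13001572745$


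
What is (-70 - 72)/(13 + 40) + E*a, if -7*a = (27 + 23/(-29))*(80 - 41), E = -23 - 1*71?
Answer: 147637654/10759 ≈ 13722.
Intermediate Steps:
E = -94 (E = -23 - 71 = -94)
a = -29640/203 (a = -(27 + 23/(-29))*(80 - 41)/7 = -(27 + 23*(-1/29))*39/7 = -(27 - 23/29)*39/7 = -760*39/203 = -⅐*29640/29 = -29640/203 ≈ -146.01)
(-70 - 72)/(13 + 40) + E*a = (-70 - 72)/(13 + 40) - 94*(-29640/203) = -142/53 + 2786160/203 = 147637654/10759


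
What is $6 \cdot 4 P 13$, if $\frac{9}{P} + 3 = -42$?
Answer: $- \frac{312}{5} \approx -62.4$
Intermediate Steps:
$P = - \frac{1}{5}$ ($P = \frac{9}{-3 - 42} = \frac{9}{-45} = 9 \left(- \frac{1}{45}\right) = - \frac{1}{5} \approx -0.2$)
$6 \cdot 4 P 13 = 6 \cdot 4 \left(- \frac{1}{5}\right) 13 = 24 \left(- \frac{1}{5}\right) 13 = \left(- \frac{24}{5}\right) 13 = - \frac{312}{5}$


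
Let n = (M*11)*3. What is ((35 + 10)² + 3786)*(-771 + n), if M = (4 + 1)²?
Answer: 313794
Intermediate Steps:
M = 25 (M = 5² = 25)
n = 825 (n = (25*11)*3 = 275*3 = 825)
((35 + 10)² + 3786)*(-771 + n) = ((35 + 10)² + 3786)*(-771 + 825) = (45² + 3786)*54 = (2025 + 3786)*54 = 5811*54 = 313794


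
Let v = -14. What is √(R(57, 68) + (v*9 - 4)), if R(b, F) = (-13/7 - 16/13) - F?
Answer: I*√1665209/91 ≈ 14.181*I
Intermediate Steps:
R(b, F) = -281/91 - F (R(b, F) = (-13*⅐ - 16*1/13) - F = (-13/7 - 16/13) - F = -281/91 - F)
√(R(57, 68) + (v*9 - 4)) = √((-281/91 - 1*68) + (-14*9 - 4)) = √((-281/91 - 68) + (-126 - 4)) = √(-6469/91 - 130) = √(-18299/91) = I*√1665209/91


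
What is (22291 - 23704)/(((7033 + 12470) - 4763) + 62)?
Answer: -471/4934 ≈ -0.095460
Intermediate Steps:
(22291 - 23704)/(((7033 + 12470) - 4763) + 62) = -1413/((19503 - 4763) + 62) = -1413/(14740 + 62) = -1413/14802 = -1413*1/14802 = -471/4934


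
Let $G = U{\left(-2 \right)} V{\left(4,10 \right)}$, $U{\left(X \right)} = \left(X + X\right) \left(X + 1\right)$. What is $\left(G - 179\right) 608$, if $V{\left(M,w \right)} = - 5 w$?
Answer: $-230432$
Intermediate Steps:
$U{\left(X \right)} = 2 X \left(1 + X\right)$
$G = -200$ ($G = 2 \left(-2\right) \left(1 - 2\right) \left(\left(-5\right) 10\right) = 2 \left(-2\right) \left(-1\right) \left(-50\right) = 4 \left(-50\right) = -200$)
$\left(G - 179\right) 608 = \left(-200 - 179\right) 608 = \left(-379\right) 608 = -230432$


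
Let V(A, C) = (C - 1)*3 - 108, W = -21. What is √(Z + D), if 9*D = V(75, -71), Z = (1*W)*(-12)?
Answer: 6*√6 ≈ 14.697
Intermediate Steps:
Z = 252 (Z = (1*(-21))*(-12) = -21*(-12) = 252)
V(A, C) = -111 + 3*C (V(A, C) = (-1 + C)*3 - 108 = (-3 + 3*C) - 108 = -111 + 3*C)
D = -36 (D = (-111 + 3*(-71))/9 = (-111 - 213)/9 = (⅑)*(-324) = -36)
√(Z + D) = √(252 - 36) = √216 = 6*√6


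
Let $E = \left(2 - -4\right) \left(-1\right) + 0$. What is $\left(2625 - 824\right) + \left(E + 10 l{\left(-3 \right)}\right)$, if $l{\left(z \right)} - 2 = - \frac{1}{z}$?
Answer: $\frac{5455}{3} \approx 1818.3$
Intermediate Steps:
$l{\left(z \right)} = 2 - \frac{1}{z}$
$E = -6$ ($E = \left(2 + 4\right) \left(-1\right) + 0 = 6 \left(-1\right) + 0 = -6 + 0 = -6$)
$\left(2625 - 824\right) + \left(E + 10 l{\left(-3 \right)}\right) = \left(2625 - 824\right) - \left(6 - 10 \left(2 - \frac{1}{-3}\right)\right) = 1801 - \left(6 - 10 \left(2 - - \frac{1}{3}\right)\right) = 1801 - \left(6 - 10 \left(2 + \frac{1}{3}\right)\right) = 1801 + \left(-6 + 10 \cdot \frac{7}{3}\right) = 1801 + \left(-6 + \frac{70}{3}\right) = 1801 + \frac{52}{3} = \frac{5455}{3}$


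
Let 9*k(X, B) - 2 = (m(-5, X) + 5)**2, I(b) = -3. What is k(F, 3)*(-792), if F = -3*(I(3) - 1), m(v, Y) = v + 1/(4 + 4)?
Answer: -1419/8 ≈ -177.38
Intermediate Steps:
m(v, Y) = 1/8 + v (m(v, Y) = v + 1/8 = 1/8 + v)
F = 12 (F = -3*(-3 - 1) = -3*(-4) = 12)
k(X, B) = 43/192 (k(X, B) = 2/9 + ((1/8 - 5) + 5)**2/9 = 2/9 + (-39/8 + 5)**2/9 = 2/9 + (1/8)**2/9 = 2/9 + (1/9)*(1/64) = 2/9 + 1/576 = 43/192)
k(F, 3)*(-792) = (43/192)*(-792) = -1419/8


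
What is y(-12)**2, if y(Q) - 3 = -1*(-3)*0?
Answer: 9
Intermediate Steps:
y(Q) = 3 (y(Q) = 3 - 1*(-3)*0 = 3 + 3*0 = 3 + 0 = 3)
y(-12)**2 = 3**2 = 9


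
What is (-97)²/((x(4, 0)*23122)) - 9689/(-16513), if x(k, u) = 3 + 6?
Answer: 2171632339/3436322274 ≈ 0.63196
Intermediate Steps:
x(k, u) = 9
(-97)²/((x(4, 0)*23122)) - 9689/(-16513) = (-97)²/((9*23122)) - 9689/(-16513) = 9409/208098 - 9689*(-1/16513) = 9409*(1/208098) + 9689/16513 = 9409/208098 + 9689/16513 = 2171632339/3436322274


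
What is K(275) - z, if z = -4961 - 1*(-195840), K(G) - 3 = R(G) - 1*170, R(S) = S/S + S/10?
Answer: -382035/2 ≈ -1.9102e+5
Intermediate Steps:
R(S) = 1 + S/10 (R(S) = 1 + S*(⅒) = 1 + S/10)
K(G) = -166 + G/10 (K(G) = 3 + ((1 + G/10) - 1*170) = 3 + ((1 + G/10) - 170) = 3 + (-169 + G/10) = -166 + G/10)
z = 190879 (z = -4961 + 195840 = 190879)
K(275) - z = (-166 + (⅒)*275) - 1*190879 = (-166 + 55/2) - 190879 = -277/2 - 190879 = -382035/2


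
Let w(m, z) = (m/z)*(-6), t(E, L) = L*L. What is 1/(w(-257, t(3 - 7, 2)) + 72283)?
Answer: 2/145337 ≈ 1.3761e-5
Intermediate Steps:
t(E, L) = L**2
w(m, z) = -6*m/z
1/(w(-257, t(3 - 7, 2)) + 72283) = 1/(-6*(-257)/2**2 + 72283) = 1/(-6*(-257)/4 + 72283) = 1/(-6*(-257)*1/4 + 72283) = 1/(771/2 + 72283) = 1/(145337/2) = 2/145337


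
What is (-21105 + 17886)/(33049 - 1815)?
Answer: -3219/31234 ≈ -0.10306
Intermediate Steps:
(-21105 + 17886)/(33049 - 1815) = -3219/31234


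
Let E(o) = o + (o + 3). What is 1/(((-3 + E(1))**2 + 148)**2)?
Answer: 1/23104 ≈ 4.3283e-5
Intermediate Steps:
E(o) = 3 + 2*o (E(o) = o + (3 + o) = 3 + 2*o)
1/(((-3 + E(1))**2 + 148)**2) = 1/(((-3 + (3 + 2*1))**2 + 148)**2) = 1/(((-3 + (3 + 2))**2 + 148)**2) = 1/(((-3 + 5)**2 + 148)**2) = 1/((2**2 + 148)**2) = 1/((4 + 148)**2) = 1/(152**2) = 1/23104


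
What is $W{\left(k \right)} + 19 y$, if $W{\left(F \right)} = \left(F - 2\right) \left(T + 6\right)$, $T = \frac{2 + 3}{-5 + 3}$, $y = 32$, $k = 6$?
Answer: $622$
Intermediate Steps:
$T = - \frac{5}{2}$ ($T = \frac{5}{-2} = 5 \left(- \frac{1}{2}\right) = - \frac{5}{2} \approx -2.5$)
$W{\left(F \right)} = -7 + \frac{7 F}{2}$ ($W{\left(F \right)} = \left(F - 2\right) \left(- \frac{5}{2} + 6\right) = \left(-2 + F\right) \frac{7}{2} = -7 + \frac{7 F}{2}$)
$W{\left(k \right)} + 19 y = \left(-7 + \frac{7}{2} \cdot 6\right) + 19 \cdot 32 = \left(-7 + 21\right) + 608 = 14 + 608 = 622$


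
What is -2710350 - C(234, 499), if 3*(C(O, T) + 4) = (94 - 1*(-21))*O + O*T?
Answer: -2758238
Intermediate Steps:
C(O, T) = -4 + 115*O/3 + O*T/3 (C(O, T) = -4 + ((94 - 1*(-21))*O + O*T)/3 = -4 + ((94 + 21)*O + O*T)/3 = -4 + (115*O + O*T)/3 = -4 + (115*O/3 + O*T/3) = -4 + 115*O/3 + O*T/3)
-2710350 - C(234, 499) = -2710350 - (-4 + (115/3)*234 + (⅓)*234*499) = -2710350 - (-4 + 8970 + 38922) = -2710350 - 1*47888 = -2710350 - 47888 = -2758238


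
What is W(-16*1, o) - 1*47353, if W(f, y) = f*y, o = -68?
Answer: -46265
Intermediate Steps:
W(-16*1, o) - 1*47353 = -16*1*(-68) - 1*47353 = -16*(-68) - 47353 = 1088 - 47353 = -46265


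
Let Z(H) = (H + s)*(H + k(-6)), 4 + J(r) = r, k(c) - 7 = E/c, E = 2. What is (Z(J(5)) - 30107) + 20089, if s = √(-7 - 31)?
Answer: -30031/3 + 23*I*√38/3 ≈ -10010.0 + 47.26*I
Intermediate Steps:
k(c) = 7 + 2/c
s = I*√38 (s = √(-38) = I*√38 ≈ 6.1644*I)
J(r) = -4 + r
Z(H) = (20/3 + H)*(H + I*√38) (Z(H) = (H + I*√38)*(H + (7 + 2/(-6))) = (H + I*√38)*(H + (7 + 2*(-⅙))) = (H + I*√38)*(H + (7 - ⅓)) = (H + I*√38)*(H + 20/3) = (H + I*√38)*(20/3 + H) = (20/3 + H)*(H + I*√38))
(Z(J(5)) - 30107) + 20089 = (((-4 + 5)² + 20*(-4 + 5)/3 + 20*I*√38/3 + I*(-4 + 5)*√38) - 30107) + 20089 = ((1² + (20/3)*1 + 20*I*√38/3 + I*1*√38) - 30107) + 20089 = ((1 + 20/3 + 20*I*√38/3 + I*√38) - 30107) + 20089 = ((23/3 + 23*I*√38/3) - 30107) + 20089 = (-90298/3 + 23*I*√38/3) + 20089 = -30031/3 + 23*I*√38/3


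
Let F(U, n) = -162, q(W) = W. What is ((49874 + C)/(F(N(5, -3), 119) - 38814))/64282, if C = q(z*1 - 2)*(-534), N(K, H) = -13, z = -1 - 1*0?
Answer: -12869/626363808 ≈ -2.0546e-5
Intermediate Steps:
z = -1 (z = -1 + 0 = -1)
C = 1602 (C = (-1*1 - 2)*(-534) = (-1 - 2)*(-534) = -3*(-534) = 1602)
((49874 + C)/(F(N(5, -3), 119) - 38814))/64282 = ((49874 + 1602)/(-162 - 38814))/64282 = (51476/(-38976))*(1/64282) = (51476*(-1/38976))*(1/64282) = -12869/9744*1/64282 = -12869/626363808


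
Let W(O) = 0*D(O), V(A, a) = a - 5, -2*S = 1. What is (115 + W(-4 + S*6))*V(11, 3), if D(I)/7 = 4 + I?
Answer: -230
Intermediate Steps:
S = -1/2 (S = -1/2*1 = -1/2 ≈ -0.50000)
D(I) = 28 + 7*I (D(I) = 7*(4 + I) = 28 + 7*I)
V(A, a) = -5 + a
W(O) = 0 (W(O) = 0*(28 + 7*O) = 0)
(115 + W(-4 + S*6))*V(11, 3) = (115 + 0)*(-5 + 3) = 115*(-2) = -230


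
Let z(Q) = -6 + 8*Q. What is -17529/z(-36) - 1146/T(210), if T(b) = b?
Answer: 26541/490 ≈ 54.165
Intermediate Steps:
-17529/z(-36) - 1146/T(210) = -17529/(-6 + 8*(-36)) - 1146/210 = -17529/(-6 - 288) - 1146*1/210 = -17529/(-294) - 191/35 = -17529*(-1/294) - 191/35 = 5843/98 - 191/35 = 26541/490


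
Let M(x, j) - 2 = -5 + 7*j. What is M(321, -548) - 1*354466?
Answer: -358305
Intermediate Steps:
M(x, j) = -3 + 7*j (M(x, j) = 2 + (-5 + 7*j) = -3 + 7*j)
M(321, -548) - 1*354466 = (-3 + 7*(-548)) - 1*354466 = (-3 - 3836) - 354466 = -3839 - 354466 = -358305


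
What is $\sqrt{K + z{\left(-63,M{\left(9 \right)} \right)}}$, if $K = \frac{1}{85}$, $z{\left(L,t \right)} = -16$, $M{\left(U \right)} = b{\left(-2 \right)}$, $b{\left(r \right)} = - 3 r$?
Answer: $\frac{3 i \sqrt{12835}}{85} \approx 3.9985 i$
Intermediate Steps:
$M{\left(U \right)} = 6$ ($M{\left(U \right)} = \left(-3\right) \left(-2\right) = 6$)
$K = \frac{1}{85} \approx 0.011765$
$\sqrt{K + z{\left(-63,M{\left(9 \right)} \right)}} = \sqrt{\frac{1}{85} - 16} = \sqrt{- \frac{1359}{85}} = \frac{3 i \sqrt{12835}}{85}$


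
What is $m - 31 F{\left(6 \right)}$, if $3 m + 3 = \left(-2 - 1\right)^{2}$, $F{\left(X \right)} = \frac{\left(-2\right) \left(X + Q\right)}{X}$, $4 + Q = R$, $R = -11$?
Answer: $-91$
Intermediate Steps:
$Q = -15$ ($Q = -4 - 11 = -15$)
$F{\left(X \right)} = \frac{30 - 2 X}{X}$ ($F{\left(X \right)} = \frac{\left(-2\right) \left(X - 15\right)}{X} = \frac{\left(-2\right) \left(-15 + X\right)}{X} = \frac{30 - 2 X}{X}$)
$m = 2$ ($m = -1 + \frac{\left(-2 - 1\right)^{2}}{3} = -1 + \frac{\left(-3\right)^{2}}{3} = -1 + \frac{1}{3} \cdot 9 = -1 + 3 = 2$)
$m - 31 F{\left(6 \right)} = 2 - 31 \left(-2 + \frac{30}{6}\right) = 2 - 31 \left(-2 + 30 \cdot \frac{1}{6}\right) = 2 - 31 \left(-2 + 5\right) = 2 - 93 = -91$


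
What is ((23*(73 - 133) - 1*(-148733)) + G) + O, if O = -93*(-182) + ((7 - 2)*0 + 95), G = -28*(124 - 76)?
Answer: 163030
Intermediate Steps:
G = -1344 (G = -28*48 = -1344)
O = 17021 (O = 16926 + (5*0 + 95) = 16926 + (0 + 95) = 16926 + 95 = 17021)
((23*(73 - 133) - 1*(-148733)) + G) + O = ((23*(73 - 133) - 1*(-148733)) - 1344) + 17021 = ((23*(-60) + 148733) - 1344) + 17021 = ((-1380 + 148733) - 1344) + 17021 = (147353 - 1344) + 17021 = 146009 + 17021 = 163030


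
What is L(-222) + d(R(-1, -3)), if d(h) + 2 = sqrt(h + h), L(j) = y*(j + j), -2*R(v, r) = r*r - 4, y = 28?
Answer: -12434 + I*sqrt(5) ≈ -12434.0 + 2.2361*I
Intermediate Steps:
R(v, r) = 2 - r**2/2 (R(v, r) = -(r*r - 4)/2 = -(r**2 - 4)/2 = -(-4 + r**2)/2 = 2 - r**2/2)
L(j) = 56*j (L(j) = 28*(j + j) = 28*(2*j) = 56*j)
d(h) = -2 + sqrt(2)*sqrt(h) (d(h) = -2 + sqrt(h + h) = -2 + sqrt(2*h) = -2 + sqrt(2)*sqrt(h))
L(-222) + d(R(-1, -3)) = 56*(-222) + (-2 + sqrt(2)*sqrt(2 - 1/2*(-3)**2)) = -12432 + (-2 + sqrt(2)*sqrt(2 - 1/2*9)) = -12432 + (-2 + sqrt(2)*sqrt(2 - 9/2)) = -12432 + (-2 + sqrt(2)*sqrt(-5/2)) = -12432 + (-2 + sqrt(2)*(I*sqrt(10)/2)) = -12432 + (-2 + I*sqrt(5)) = -12434 + I*sqrt(5)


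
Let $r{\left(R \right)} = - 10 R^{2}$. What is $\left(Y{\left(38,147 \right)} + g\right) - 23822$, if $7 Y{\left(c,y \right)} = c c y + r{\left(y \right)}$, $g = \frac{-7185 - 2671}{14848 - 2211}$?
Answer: $- \frac{307948272}{12637} \approx -24369.0$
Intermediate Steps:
$g = - \frac{9856}{12637} \approx -0.77993$
$Y{\left(c,y \right)} = - \frac{10 y^{2}}{7} + \frac{y c^{2}}{7}$ ($Y{\left(c,y \right)} = \frac{c c y - 10 y^{2}}{7} = \frac{c^{2} y - 10 y^{2}}{7} = \frac{y c^{2} - 10 y^{2}}{7} = \frac{- 10 y^{2} + y c^{2}}{7} = - \frac{10 y^{2}}{7} + \frac{y c^{2}}{7}$)
$\left(Y{\left(38,147 \right)} + g\right) - 23822 = \left(\frac{1}{7} \cdot 147 \left(38^{2} - 1470\right) - \frac{9856}{12637}\right) - 23822 = \left(\frac{1}{7} \cdot 147 \left(1444 - 1470\right) - \frac{9856}{12637}\right) - 23822 = \left(\frac{1}{7} \cdot 147 \left(-26\right) - \frac{9856}{12637}\right) - 23822 = \left(-546 - \frac{9856}{12637}\right) - 23822 = - \frac{6909658}{12637} - 23822 = - \frac{307948272}{12637}$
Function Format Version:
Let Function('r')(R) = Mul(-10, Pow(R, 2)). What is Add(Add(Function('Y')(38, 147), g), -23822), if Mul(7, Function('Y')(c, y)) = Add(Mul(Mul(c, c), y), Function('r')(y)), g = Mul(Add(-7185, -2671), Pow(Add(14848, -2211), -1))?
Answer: Rational(-307948272, 12637) ≈ -24369.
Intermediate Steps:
g = Rational(-9856, 12637) (g = Mul(-9856, Pow(12637, -1)) = Mul(-9856, Rational(1, 12637)) = Rational(-9856, 12637) ≈ -0.77993)
Function('Y')(c, y) = Add(Mul(Rational(-10, 7), Pow(y, 2)), Mul(Rational(1, 7), y, Pow(c, 2))) (Function('Y')(c, y) = Mul(Rational(1, 7), Add(Mul(Mul(c, c), y), Mul(-10, Pow(y, 2)))) = Mul(Rational(1, 7), Add(Mul(Pow(c, 2), y), Mul(-10, Pow(y, 2)))) = Mul(Rational(1, 7), Add(Mul(y, Pow(c, 2)), Mul(-10, Pow(y, 2)))) = Mul(Rational(1, 7), Add(Mul(-10, Pow(y, 2)), Mul(y, Pow(c, 2)))) = Add(Mul(Rational(-10, 7), Pow(y, 2)), Mul(Rational(1, 7), y, Pow(c, 2))))
Add(Add(Function('Y')(38, 147), g), -23822) = Add(Add(Mul(Rational(1, 7), 147, Add(Pow(38, 2), Mul(-10, 147))), Rational(-9856, 12637)), -23822) = Add(Add(Mul(Rational(1, 7), 147, Add(1444, -1470)), Rational(-9856, 12637)), -23822) = Add(Add(Mul(Rational(1, 7), 147, -26), Rational(-9856, 12637)), -23822) = Add(Add(-546, Rational(-9856, 12637)), -23822) = Add(Rational(-6909658, 12637), -23822) = Rational(-307948272, 12637)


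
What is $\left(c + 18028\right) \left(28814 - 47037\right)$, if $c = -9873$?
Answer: $-148608565$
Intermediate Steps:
$\left(c + 18028\right) \left(28814 - 47037\right) = \left(-9873 + 18028\right) \left(28814 - 47037\right) = 8155 \left(-18223\right) = -148608565$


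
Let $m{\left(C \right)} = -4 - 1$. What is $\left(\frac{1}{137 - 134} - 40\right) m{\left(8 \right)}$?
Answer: $\frac{595}{3} \approx 198.33$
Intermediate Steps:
$m{\left(C \right)} = -5$ ($m{\left(C \right)} = -4 - 1 = -5$)
$\left(\frac{1}{137 - 134} - 40\right) m{\left(8 \right)} = \left(\frac{1}{137 - 134} - 40\right) \left(-5\right) = \left(\frac{1}{3} - 40\right) \left(-5\right) = \left(- \frac{119}{3}\right) \left(-5\right) = \frac{595}{3}$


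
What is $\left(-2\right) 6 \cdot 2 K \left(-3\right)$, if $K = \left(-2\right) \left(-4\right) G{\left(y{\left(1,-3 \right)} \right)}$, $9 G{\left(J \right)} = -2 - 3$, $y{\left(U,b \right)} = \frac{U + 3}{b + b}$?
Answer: $-320$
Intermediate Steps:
$y{\left(U,b \right)} = \frac{3 + U}{2 b}$
$G{\left(J \right)} = - \frac{5}{9}$ ($G{\left(J \right)} = \frac{-2 - 3}{9} = \frac{1}{9} \left(-5\right) = - \frac{5}{9}$)
$K = - \frac{40}{9}$ ($K = \left(-2\right) \left(-4\right) \left(- \frac{5}{9}\right) = 8 \left(- \frac{5}{9}\right) = - \frac{40}{9} \approx -4.4444$)
$\left(-2\right) 6 \cdot 2 K \left(-3\right) = \left(-2\right) 6 \cdot 2 \left(- \frac{40}{9}\right) \left(-3\right) = \left(-12\right) 2 \left(- \frac{40}{9}\right) \left(-3\right) = \left(-24\right) \left(- \frac{40}{9}\right) \left(-3\right) = \frac{320}{3} \left(-3\right) = -320$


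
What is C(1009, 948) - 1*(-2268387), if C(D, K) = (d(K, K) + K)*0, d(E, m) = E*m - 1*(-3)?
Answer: 2268387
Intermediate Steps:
d(E, m) = 3 + E*m (d(E, m) = E*m + 3 = 3 + E*m)
C(D, K) = 0 (C(D, K) = ((3 + K*K) + K)*0 = ((3 + K**2) + K)*0 = (3 + K + K**2)*0 = 0)
C(1009, 948) - 1*(-2268387) = 0 - 1*(-2268387) = 0 + 2268387 = 2268387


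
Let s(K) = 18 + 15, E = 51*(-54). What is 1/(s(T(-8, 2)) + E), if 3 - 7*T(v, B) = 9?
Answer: -1/2721 ≈ -0.00036751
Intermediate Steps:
T(v, B) = -6/7 (T(v, B) = 3/7 - ⅐*9 = 3/7 - 9/7 = -6/7)
E = -2754
s(K) = 33
1/(s(T(-8, 2)) + E) = 1/(33 - 2754) = 1/(-2721) = -1/2721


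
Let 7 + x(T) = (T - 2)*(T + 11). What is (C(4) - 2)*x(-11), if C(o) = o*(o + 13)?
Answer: -462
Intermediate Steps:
C(o) = o*(13 + o)
x(T) = -7 + (-2 + T)*(11 + T) (x(T) = -7 + (T - 2)*(T + 11) = -7 + (-2 + T)*(11 + T))
(C(4) - 2)*x(-11) = (4*(13 + 4) - 2)*(-29 + (-11)² + 9*(-11)) = (4*17 - 2)*(-29 + 121 - 99) = (68 - 2)*(-7) = 66*(-7) = -462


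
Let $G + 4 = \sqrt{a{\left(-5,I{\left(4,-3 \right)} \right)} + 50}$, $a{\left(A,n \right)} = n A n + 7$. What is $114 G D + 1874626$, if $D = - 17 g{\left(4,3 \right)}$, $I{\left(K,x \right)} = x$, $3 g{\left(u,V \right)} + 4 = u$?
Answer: $1874626$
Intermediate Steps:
$g{\left(u,V \right)} = - \frac{4}{3} + \frac{u}{3}$
$D = 0$ ($D = - 17 \left(- \frac{4}{3} + \frac{1}{3} \cdot 4\right) = - 17 \left(- \frac{4}{3} + \frac{4}{3}\right) = \left(-17\right) 0 = 0$)
$a{\left(A,n \right)} = 7 + A n^{2}$ ($a{\left(A,n \right)} = A n n + 7 = A n^{2} + 7 = 7 + A n^{2}$)
$G = -4 + 2 \sqrt{3}$ ($G = -4 + \sqrt{\left(7 - 5 \left(-3\right)^{2}\right) + 50} = -4 + \sqrt{\left(7 - 45\right) + 50} = -4 + \sqrt{-38 + 50} = -4 + \sqrt{12} = -4 + 2 \sqrt{3} \approx -0.5359$)
$114 G D + 1874626 = 114 \left(-4 + 2 \sqrt{3}\right) 0 + 1874626 = \left(-456 + 228 \sqrt{3}\right) 0 + 1874626 = 0 + 1874626 = 1874626$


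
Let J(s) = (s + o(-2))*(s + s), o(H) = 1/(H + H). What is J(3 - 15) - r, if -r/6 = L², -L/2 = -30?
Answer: 21894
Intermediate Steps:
L = 60 (L = -2*(-30) = 60)
r = -21600 (r = -6*60² = -6*3600 = -21600)
o(H) = 1/(2*H)
J(s) = 2*s*(-¼ + s) (J(s) = (s + (½)/(-2))*(s + s) = (s + (½)*(-½))*(2*s) = (s - ¼)*(2*s) = (-¼ + s)*(2*s) = 2*s*(-¼ + s))
J(3 - 15) - r = (3 - 15)*(-1 + 4*(3 - 15))/2 - 1*(-21600) = (½)*(-12)*(-1 + 4*(-12)) + 21600 = (½)*(-12)*(-1 - 48) + 21600 = (½)*(-12)*(-49) + 21600 = 294 + 21600 = 21894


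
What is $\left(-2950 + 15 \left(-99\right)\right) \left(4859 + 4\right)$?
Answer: $-21567405$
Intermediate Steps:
$\left(-2950 + 15 \left(-99\right)\right) \left(4859 + 4\right) = \left(-2950 - 1485\right) 4863 = \left(-4435\right) 4863 = -21567405$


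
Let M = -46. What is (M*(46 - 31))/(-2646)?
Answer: 115/441 ≈ 0.26077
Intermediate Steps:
(M*(46 - 31))/(-2646) = -46*(46 - 31)/(-2646) = -46*15*(-1/2646) = -690*(-1/2646) = 115/441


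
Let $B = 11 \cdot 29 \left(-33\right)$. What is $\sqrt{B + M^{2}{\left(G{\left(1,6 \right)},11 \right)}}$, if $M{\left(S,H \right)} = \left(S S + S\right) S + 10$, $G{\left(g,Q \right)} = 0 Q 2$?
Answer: $i \sqrt{10427} \approx 102.11 i$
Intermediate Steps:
$G{\left(g,Q \right)} = 0$ ($G{\left(g,Q \right)} = 0 \cdot 2 = 0$)
$M{\left(S,H \right)} = 10 + S \left(S + S^{2}\right)$ ($M{\left(S,H \right)} = \left(S^{2} + S\right) S + 10 = \left(S + S^{2}\right) S + 10 = S \left(S + S^{2}\right) + 10 = 10 + S \left(S + S^{2}\right)$)
$B = -10527$ ($B = 319 \left(-33\right) = -10527$)
$\sqrt{B + M^{2}{\left(G{\left(1,6 \right)},11 \right)}} = \sqrt{-10527 + \left(10 + 0^{2} + 0^{3}\right)^{2}} = \sqrt{-10527 + \left(10 + 0 + 0\right)^{2}} = \sqrt{-10527 + 10^{2}} = \sqrt{-10527 + 100} = \sqrt{-10427} = i \sqrt{10427}$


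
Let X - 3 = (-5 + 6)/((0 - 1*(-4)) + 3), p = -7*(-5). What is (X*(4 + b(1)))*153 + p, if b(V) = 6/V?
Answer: 33905/7 ≈ 4843.6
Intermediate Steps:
p = 35
X = 22/7 (X = 3 + (-5 + 6)/((0 - 1*(-4)) + 3) = 3 + 1/((0 + 4) + 3) = 3 + 1/(4 + 3) = 3 + 1/7 = 3 + 1*(⅐) = 3 + ⅐ = 22/7 ≈ 3.1429)
(X*(4 + b(1)))*153 + p = (22*(4 + 6/1)/7)*153 + 35 = (22*(4 + 6*1)/7)*153 + 35 = (22*(4 + 6)/7)*153 + 35 = ((22/7)*10)*153 + 35 = (220/7)*153 + 35 = 33660/7 + 35 = 33905/7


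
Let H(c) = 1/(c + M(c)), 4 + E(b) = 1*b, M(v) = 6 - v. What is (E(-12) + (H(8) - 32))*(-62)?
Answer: 8897/3 ≈ 2965.7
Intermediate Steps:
E(b) = -4 + b (E(b) = -4 + 1*b = -4 + b)
H(c) = ⅙ (H(c) = 1/(c + (6 - c)) = 1/6 = ⅙)
(E(-12) + (H(8) - 32))*(-62) = ((-4 - 12) + (⅙ - 32))*(-62) = (-16 - 191/6)*(-62) = -287/6*(-62) = 8897/3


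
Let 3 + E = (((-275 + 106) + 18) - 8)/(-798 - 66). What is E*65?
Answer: -52715/288 ≈ -183.04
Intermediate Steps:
E = -811/288 (E = -3 + (((-275 + 106) + 18) - 8)/(-798 - 66) = -3 + ((-169 + 18) - 8)/(-864) = -3 + (-151 - 8)*(-1/864) = -3 - 159*(-1/864) = -3 + 53/288 = -811/288 ≈ -2.8160)
E*65 = -811/288*65 = -52715/288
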